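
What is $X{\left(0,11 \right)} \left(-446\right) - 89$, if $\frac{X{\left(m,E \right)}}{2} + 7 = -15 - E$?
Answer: $29347$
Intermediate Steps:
$X{\left(m,E \right)} = -44 - 2 E$ ($X{\left(m,E \right)} = -14 + 2 \left(-15 - E\right) = -14 - \left(30 + 2 E\right) = -44 - 2 E$)
$X{\left(0,11 \right)} \left(-446\right) - 89 = \left(-44 - 22\right) \left(-446\right) - 89 = \left(-66\right) \left(-446\right) - 89 = 29436 - 89 = 29347$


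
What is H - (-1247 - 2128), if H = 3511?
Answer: 6886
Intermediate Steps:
H - (-1247 - 2128) = 3511 - (-1247 - 2128) = 3511 - 1*(-3375) = 3511 + 3375 = 6886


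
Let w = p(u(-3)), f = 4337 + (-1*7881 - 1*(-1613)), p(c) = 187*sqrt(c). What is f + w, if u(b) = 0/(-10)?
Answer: -1931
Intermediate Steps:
u(b) = 0 (u(b) = 0*(-1/10) = 0)
f = -1931 (f = 4337 + (-7881 + 1613) = 4337 - 6268 = -1931)
w = 0 (w = 187*sqrt(0) = 187*0 = 0)
f + w = -1931 + 0 = -1931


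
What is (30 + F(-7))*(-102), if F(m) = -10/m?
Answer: -22440/7 ≈ -3205.7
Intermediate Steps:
(30 + F(-7))*(-102) = (30 - 10/(-7))*(-102) = (30 - 10*(-⅐))*(-102) = (30 + 10/7)*(-102) = (220/7)*(-102) = -22440/7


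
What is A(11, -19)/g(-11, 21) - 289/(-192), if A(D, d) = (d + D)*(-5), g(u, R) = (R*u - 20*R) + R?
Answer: 5813/4032 ≈ 1.4417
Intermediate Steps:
g(u, R) = -19*R + R*u (g(u, R) = (-20*R + R*u) + R = -19*R + R*u)
A(D, d) = -5*D - 5*d (A(D, d) = (D + d)*(-5) = -5*D - 5*d)
A(11, -19)/g(-11, 21) - 289/(-192) = (-5*11 - 5*(-19))/((21*(-19 - 11))) - 289/(-192) = (-55 + 95)/((21*(-30))) - 289*(-1/192) = 40/(-630) + 289/192 = 40*(-1/630) + 289/192 = -4/63 + 289/192 = 5813/4032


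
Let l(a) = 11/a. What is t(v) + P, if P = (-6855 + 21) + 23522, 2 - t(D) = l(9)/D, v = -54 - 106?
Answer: 24033611/1440 ≈ 16690.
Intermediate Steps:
v = -160
t(D) = 2 - 11/(9*D) (t(D) = 2 - 11/9/D = 2 - 11*(1/9)/D = 2 - 11/(9*D))
P = 16688 (P = -6834 + 23522 = 16688)
t(v) + P = (2 - 11/9/(-160)) + 16688 = (2 - 11/9*(-1/160)) + 16688 = (2 + 11/1440) + 16688 = 2891/1440 + 16688 = 24033611/1440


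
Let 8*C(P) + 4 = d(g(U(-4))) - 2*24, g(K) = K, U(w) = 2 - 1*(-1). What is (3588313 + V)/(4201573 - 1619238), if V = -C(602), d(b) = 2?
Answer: 14353277/10329340 ≈ 1.3896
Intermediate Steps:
U(w) = 3 (U(w) = 2 + 1 = 3)
C(P) = -25/4 (C(P) = -½ + (2 - 2*24)/8 = -½ + (2 - 48)/8 = -½ + (⅛)*(-46) = -½ - 23/4 = -25/4)
V = 25/4 (V = -1*(-25/4) = 25/4 ≈ 6.2500)
(3588313 + V)/(4201573 - 1619238) = (3588313 + 25/4)/(4201573 - 1619238) = (14353277/4)/2582335 = (14353277/4)*(1/2582335) = 14353277/10329340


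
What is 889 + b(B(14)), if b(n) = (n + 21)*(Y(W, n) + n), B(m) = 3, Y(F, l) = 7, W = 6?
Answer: 1129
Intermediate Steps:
b(n) = (7 + n)*(21 + n) (b(n) = (n + 21)*(7 + n) = (21 + n)*(7 + n) = (7 + n)*(21 + n))
889 + b(B(14)) = 889 + (147 + 3² + 28*3) = 889 + (147 + 9 + 84) = 889 + 240 = 1129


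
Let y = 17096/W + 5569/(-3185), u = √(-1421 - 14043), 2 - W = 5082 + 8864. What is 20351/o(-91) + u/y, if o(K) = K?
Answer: -20351/91 - 793065*I*√3866/1179508 ≈ -223.64 - 41.806*I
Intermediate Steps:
W = -13944 (W = 2 - (5082 + 8864) = 2 - 1*13946 = 2 - 13946 = -13944)
u = 2*I*√3866 (u = √(-15464) = 2*I*√3866 ≈ 124.35*I)
y = -2359016/793065 (y = 17096/(-13944) + 5569/(-3185) = 17096*(-1/13944) + 5569*(-1/3185) = -2137/1743 - 5569/3185 = -2359016/793065 ≈ -2.9746)
20351/o(-91) + u/y = 20351/(-91) + (2*I*√3866)/(-2359016/793065) = 20351*(-1/91) + (2*I*√3866)*(-793065/2359016) = -20351/91 - 793065*I*√3866/1179508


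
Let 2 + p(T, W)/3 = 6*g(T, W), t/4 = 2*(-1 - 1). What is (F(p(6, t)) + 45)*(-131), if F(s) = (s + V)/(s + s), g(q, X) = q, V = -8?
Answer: -607447/102 ≈ -5955.4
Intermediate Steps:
t = -16 (t = 4*(2*(-1 - 1)) = 4*(2*(-2)) = 4*(-4) = -16)
p(T, W) = -6 + 18*T (p(T, W) = -6 + 3*(6*T) = -6 + 18*T)
F(s) = (-8 + s)/(2*s) (F(s) = (s - 8)/(s + s) = (-8 + s)/((2*s)) = (-8 + s)*(1/(2*s)) = (-8 + s)/(2*s))
(F(p(6, t)) + 45)*(-131) = ((-8 + (-6 + 18*6))/(2*(-6 + 18*6)) + 45)*(-131) = ((-8 + (-6 + 108))/(2*(-6 + 108)) + 45)*(-131) = ((½)*(-8 + 102)/102 + 45)*(-131) = ((½)*(1/102)*94 + 45)*(-131) = (47/102 + 45)*(-131) = (4637/102)*(-131) = -607447/102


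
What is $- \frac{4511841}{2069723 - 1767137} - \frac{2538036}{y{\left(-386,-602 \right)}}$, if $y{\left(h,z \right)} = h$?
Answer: $\frac{127705431745}{19466366} \approx 6560.3$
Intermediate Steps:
$- \frac{4511841}{2069723 - 1767137} - \frac{2538036}{y{\left(-386,-602 \right)}} = - \frac{4511841}{2069723 - 1767137} - \frac{2538036}{-386} = - \frac{4511841}{2069723 - 1767137} - - \frac{1269018}{193} = - \frac{4511841}{302586} + \frac{1269018}{193} = \left(-4511841\right) \frac{1}{302586} + \frac{1269018}{193} = - \frac{1503947}{100862} + \frac{1269018}{193} = \frac{127705431745}{19466366}$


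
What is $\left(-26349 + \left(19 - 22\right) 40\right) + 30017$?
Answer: $3548$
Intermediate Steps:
$\left(-26349 + \left(19 - 22\right) 40\right) + 30017 = \left(-26349 - 120\right) + 30017 = -26469 + 30017 = 3548$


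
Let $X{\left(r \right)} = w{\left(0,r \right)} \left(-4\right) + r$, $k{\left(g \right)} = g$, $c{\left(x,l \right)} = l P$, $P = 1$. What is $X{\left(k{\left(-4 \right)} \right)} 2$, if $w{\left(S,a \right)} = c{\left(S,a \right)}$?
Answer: $24$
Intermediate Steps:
$c{\left(x,l \right)} = l$ ($c{\left(x,l \right)} = l 1 = l$)
$w{\left(S,a \right)} = a$
$X{\left(r \right)} = - 3 r$ ($X{\left(r \right)} = r \left(-4\right) + r = - 4 r + r = - 3 r$)
$X{\left(k{\left(-4 \right)} \right)} 2 = \left(-3\right) \left(-4\right) 2 = 12 \cdot 2 = 24$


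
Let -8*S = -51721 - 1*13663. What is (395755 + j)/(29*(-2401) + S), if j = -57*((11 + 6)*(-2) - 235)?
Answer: -25693/3841 ≈ -6.6891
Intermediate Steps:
S = 8173 (S = -(-51721 - 1*13663)/8 = -(-51721 - 13663)/8 = -⅛*(-65384) = 8173)
j = 15333 (j = -57*(17*(-2) - 235) = -57*(-34 - 235) = -57*(-269) = 15333)
(395755 + j)/(29*(-2401) + S) = (395755 + 15333)/(29*(-2401) + 8173) = 411088/(-69629 + 8173) = 411088/(-61456) = 411088*(-1/61456) = -25693/3841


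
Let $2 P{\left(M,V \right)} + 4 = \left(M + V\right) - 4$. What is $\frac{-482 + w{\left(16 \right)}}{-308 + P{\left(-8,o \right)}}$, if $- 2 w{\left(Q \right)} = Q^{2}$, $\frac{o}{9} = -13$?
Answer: $\frac{1220}{749} \approx 1.6288$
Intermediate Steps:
$o = -117$ ($o = 9 \left(-13\right) = -117$)
$P{\left(M,V \right)} = -4 + \frac{M}{2} + \frac{V}{2}$ ($P{\left(M,V \right)} = -2 + \frac{\left(M + V\right) - 4}{2} = -2 + \frac{-4 + M + V}{2} = -2 + \left(-2 + \frac{M}{2} + \frac{V}{2}\right) = -4 + \frac{M}{2} + \frac{V}{2}$)
$w{\left(Q \right)} = - \frac{Q^{2}}{2}$
$\frac{-482 + w{\left(16 \right)}}{-308 + P{\left(-8,o \right)}} = \frac{-482 - \frac{16^{2}}{2}}{-308 + \left(-4 + \frac{1}{2} \left(-8\right) + \frac{1}{2} \left(-117\right)\right)} = \frac{-482 - 128}{-308 - \frac{133}{2}} = - \frac{610}{- \frac{749}{2}} = \left(-610\right) \left(- \frac{2}{749}\right) = \frac{1220}{749}$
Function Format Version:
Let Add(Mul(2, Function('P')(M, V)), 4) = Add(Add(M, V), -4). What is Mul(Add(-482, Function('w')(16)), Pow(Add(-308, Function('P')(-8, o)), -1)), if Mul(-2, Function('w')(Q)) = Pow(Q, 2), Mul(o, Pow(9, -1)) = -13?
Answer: Rational(1220, 749) ≈ 1.6288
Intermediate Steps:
o = -117 (o = Mul(9, -13) = -117)
Function('P')(M, V) = Add(-4, Mul(Rational(1, 2), M), Mul(Rational(1, 2), V)) (Function('P')(M, V) = Add(-2, Mul(Rational(1, 2), Add(Add(M, V), -4))) = Add(-2, Mul(Rational(1, 2), Add(-4, M, V))) = Add(-2, Add(-2, Mul(Rational(1, 2), M), Mul(Rational(1, 2), V))) = Add(-4, Mul(Rational(1, 2), M), Mul(Rational(1, 2), V)))
Function('w')(Q) = Mul(Rational(-1, 2), Pow(Q, 2))
Mul(Add(-482, Function('w')(16)), Pow(Add(-308, Function('P')(-8, o)), -1)) = Mul(Add(-482, Mul(Rational(-1, 2), Pow(16, 2))), Pow(Add(-308, Add(-4, Mul(Rational(1, 2), -8), Mul(Rational(1, 2), -117))), -1)) = Mul(Add(-482, Mul(Rational(-1, 2), 256)), Pow(Add(-308, Add(-4, -4, Rational(-117, 2))), -1)) = Mul(Add(-482, -128), Pow(Add(-308, Rational(-133, 2)), -1)) = Mul(-610, Pow(Rational(-749, 2), -1)) = Mul(-610, Rational(-2, 749)) = Rational(1220, 749)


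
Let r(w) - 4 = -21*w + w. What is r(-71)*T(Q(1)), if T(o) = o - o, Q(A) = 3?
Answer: 0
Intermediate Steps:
r(w) = 4 - 20*w (r(w) = 4 + (-21*w + w) = 4 - 20*w)
T(o) = 0
r(-71)*T(Q(1)) = (4 - 20*(-71))*0 = (4 + 1420)*0 = 1424*0 = 0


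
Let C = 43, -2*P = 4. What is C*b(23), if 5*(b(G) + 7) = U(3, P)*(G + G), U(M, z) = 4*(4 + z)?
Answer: 14319/5 ≈ 2863.8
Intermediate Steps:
P = -2 (P = -1/2*4 = -2)
U(M, z) = 16 + 4*z
b(G) = -7 + 16*G/5 (b(G) = -7 + ((16 + 4*(-2))*(G + G))/5 = -7 + ((16 - 8)*(2*G))/5 = -7 + (8*(2*G))/5 = -7 + (16*G)/5 = -7 + 16*G/5)
C*b(23) = 43*(-7 + (16/5)*23) = 43*(-7 + 368/5) = 43*(333/5) = 14319/5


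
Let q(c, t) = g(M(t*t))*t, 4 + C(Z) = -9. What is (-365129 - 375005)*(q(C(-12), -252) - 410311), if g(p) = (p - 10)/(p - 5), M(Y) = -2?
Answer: 304004859562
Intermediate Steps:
C(Z) = -13 (C(Z) = -4 - 9 = -13)
g(p) = (-10 + p)/(-5 + p)
q(c, t) = 12*t/7 (q(c, t) = ((-10 - 2)/(-5 - 2))*t = (-12/(-7))*t = (-⅐*(-12))*t = 12*t/7)
(-365129 - 375005)*(q(C(-12), -252) - 410311) = (-365129 - 375005)*((12/7)*(-252) - 410311) = -740134*(-432 - 410311) = -740134*(-410743) = 304004859562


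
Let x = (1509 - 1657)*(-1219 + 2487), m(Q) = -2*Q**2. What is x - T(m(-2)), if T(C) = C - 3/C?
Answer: -1501251/8 ≈ -1.8766e+5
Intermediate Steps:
T(C) = C - 3/C
x = -187664 (x = -148*1268 = -187664)
x - T(m(-2)) = -187664 - (-2*(-2)**2 - 3/((-2*(-2)**2))) = -187664 - (-2*4 - 3/((-2*4))) = -187664 - (-8 - 3/(-8)) = -187664 - (-8 - 3*(-1/8)) = -187664 - (-8 + 3/8) = -187664 - 1*(-61/8) = -187664 + 61/8 = -1501251/8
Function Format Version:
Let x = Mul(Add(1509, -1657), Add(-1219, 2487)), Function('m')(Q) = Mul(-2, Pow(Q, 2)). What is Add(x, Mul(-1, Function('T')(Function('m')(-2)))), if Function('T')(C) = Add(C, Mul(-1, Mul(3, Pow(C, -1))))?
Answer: Rational(-1501251, 8) ≈ -1.8766e+5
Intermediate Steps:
Function('T')(C) = Add(C, Mul(-3, Pow(C, -1)))
x = -187664 (x = Mul(-148, 1268) = -187664)
Add(x, Mul(-1, Function('T')(Function('m')(-2)))) = Add(-187664, Mul(-1, Add(Mul(-2, Pow(-2, 2)), Mul(-3, Pow(Mul(-2, Pow(-2, 2)), -1))))) = Add(-187664, Mul(-1, Add(Mul(-2, 4), Mul(-3, Pow(Mul(-2, 4), -1))))) = Add(-187664, Mul(-1, Add(-8, Mul(-3, Pow(-8, -1))))) = Add(-187664, Mul(-1, Add(-8, Mul(-3, Rational(-1, 8))))) = Add(-187664, Mul(-1, Add(-8, Rational(3, 8)))) = Add(-187664, Mul(-1, Rational(-61, 8))) = Add(-187664, Rational(61, 8)) = Rational(-1501251, 8)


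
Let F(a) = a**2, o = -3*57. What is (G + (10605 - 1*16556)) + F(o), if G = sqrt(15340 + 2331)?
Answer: 23290 + sqrt(17671) ≈ 23423.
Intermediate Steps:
o = -171
G = sqrt(17671) ≈ 132.93
(G + (10605 - 1*16556)) + F(o) = (sqrt(17671) + (10605 - 1*16556)) + (-171)**2 = (sqrt(17671) + (10605 - 16556)) + 29241 = (sqrt(17671) - 5951) + 29241 = (-5951 + sqrt(17671)) + 29241 = 23290 + sqrt(17671)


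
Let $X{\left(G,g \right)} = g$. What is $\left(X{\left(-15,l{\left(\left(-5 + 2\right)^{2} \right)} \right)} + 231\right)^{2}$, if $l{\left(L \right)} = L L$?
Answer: $97344$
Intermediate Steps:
$l{\left(L \right)} = L^{2}$
$\left(X{\left(-15,l{\left(\left(-5 + 2\right)^{2} \right)} \right)} + 231\right)^{2} = \left(\left(\left(-5 + 2\right)^{2}\right)^{2} + 231\right)^{2} = \left(\left(\left(-3\right)^{2}\right)^{2} + 231\right)^{2} = \left(9^{2} + 231\right)^{2} = \left(81 + 231\right)^{2} = 312^{2} = 97344$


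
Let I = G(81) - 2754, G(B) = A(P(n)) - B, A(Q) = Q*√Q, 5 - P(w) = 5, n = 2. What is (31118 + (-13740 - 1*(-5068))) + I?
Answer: 19611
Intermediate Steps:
P(w) = 0 (P(w) = 5 - 1*5 = 5 - 5 = 0)
A(Q) = Q^(3/2)
G(B) = -B (G(B) = 0^(3/2) - B = 0 - B = -B)
I = -2835 (I = -1*81 - 2754 = -81 - 2754 = -2835)
(31118 + (-13740 - 1*(-5068))) + I = (31118 + (-13740 - 1*(-5068))) - 2835 = (31118 + (-13740 + 5068)) - 2835 = (31118 - 8672) - 2835 = 22446 - 2835 = 19611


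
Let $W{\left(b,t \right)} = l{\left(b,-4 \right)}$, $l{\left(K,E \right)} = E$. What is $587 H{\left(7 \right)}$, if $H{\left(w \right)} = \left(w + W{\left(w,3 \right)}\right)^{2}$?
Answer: $5283$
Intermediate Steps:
$W{\left(b,t \right)} = -4$
$H{\left(w \right)} = \left(-4 + w\right)^{2}$ ($H{\left(w \right)} = \left(w - 4\right)^{2} = \left(-4 + w\right)^{2}$)
$587 H{\left(7 \right)} = 587 \left(-4 + 7\right)^{2} = 587 \cdot 3^{2} = 587 \cdot 9 = 5283$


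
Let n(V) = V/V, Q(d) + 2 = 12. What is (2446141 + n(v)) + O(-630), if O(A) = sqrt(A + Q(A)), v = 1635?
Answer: 2446142 + 2*I*sqrt(155) ≈ 2.4461e+6 + 24.9*I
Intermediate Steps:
Q(d) = 10 (Q(d) = -2 + 12 = 10)
n(V) = 1
O(A) = sqrt(10 + A) (O(A) = sqrt(A + 10) = sqrt(10 + A))
(2446141 + n(v)) + O(-630) = (2446141 + 1) + sqrt(10 - 630) = 2446142 + sqrt(-620) = 2446142 + 2*I*sqrt(155)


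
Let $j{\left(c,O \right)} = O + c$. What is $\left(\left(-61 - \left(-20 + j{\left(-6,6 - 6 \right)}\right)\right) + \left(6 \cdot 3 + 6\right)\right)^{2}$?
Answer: $121$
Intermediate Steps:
$\left(\left(-61 - \left(-20 + j{\left(-6,6 - 6 \right)}\right)\right) + \left(6 \cdot 3 + 6\right)\right)^{2} = \left(\left(-61 + \left(20 - \left(\left(6 - 6\right) - 6\right)\right)\right) + \left(6 \cdot 3 + 6\right)\right)^{2} = \left(\left(-61 + \left(20 - \left(\left(6 - 6\right) - 6\right)\right)\right) + \left(18 + 6\right)\right)^{2} = \left(\left(-61 + \left(20 - \left(0 - 6\right)\right)\right) + 24\right)^{2} = \left(\left(-61 + \left(20 - -6\right)\right) + 24\right)^{2} = \left(\left(-61 + \left(20 + 6\right)\right) + 24\right)^{2} = \left(\left(-61 + 26\right) + 24\right)^{2} = \left(-35 + 24\right)^{2} = \left(-11\right)^{2} = 121$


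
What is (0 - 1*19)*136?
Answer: -2584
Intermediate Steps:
(0 - 1*19)*136 = (0 - 19)*136 = -19*136 = -2584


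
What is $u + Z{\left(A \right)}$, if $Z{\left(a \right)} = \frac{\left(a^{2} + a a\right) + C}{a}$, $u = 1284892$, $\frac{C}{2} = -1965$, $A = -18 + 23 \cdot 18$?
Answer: $\frac{84854489}{66} \approx 1.2857 \cdot 10^{6}$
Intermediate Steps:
$A = 396$ ($A = -18 + 414 = 396$)
$C = -3930$ ($C = 2 \left(-1965\right) = -3930$)
$Z{\left(a \right)} = \frac{-3930 + 2 a^{2}}{a}$ ($Z{\left(a \right)} = \frac{\left(a^{2} + a a\right) - 3930}{a} = \frac{\left(a^{2} + a^{2}\right) - 3930}{a} = \frac{2 a^{2} - 3930}{a} = \frac{-3930 + 2 a^{2}}{a}$)
$u + Z{\left(A \right)} = 1284892 + \left(- \frac{3930}{396} + 2 \cdot 396\right) = 1284892 + \left(\left(-3930\right) \frac{1}{396} + 792\right) = 1284892 + \left(- \frac{655}{66} + 792\right) = 1284892 + \frac{51617}{66} = \frac{84854489}{66}$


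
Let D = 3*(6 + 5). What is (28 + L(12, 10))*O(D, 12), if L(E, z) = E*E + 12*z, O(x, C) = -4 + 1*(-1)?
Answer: -1460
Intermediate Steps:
D = 33 (D = 3*11 = 33)
O(x, C) = -5 (O(x, C) = -4 - 1 = -5)
L(E, z) = E² + 12*z
(28 + L(12, 10))*O(D, 12) = (28 + (12² + 12*10))*(-5) = (28 + (144 + 120))*(-5) = (28 + 264)*(-5) = 292*(-5) = -1460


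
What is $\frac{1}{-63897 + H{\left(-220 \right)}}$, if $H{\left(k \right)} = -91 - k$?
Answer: $- \frac{1}{63768} \approx -1.5682 \cdot 10^{-5}$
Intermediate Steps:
$\frac{1}{-63897 + H{\left(-220 \right)}} = \frac{1}{-63897 - -129} = \frac{1}{-63897 + \left(-91 + 220\right)} = \frac{1}{-63897 + 129} = \frac{1}{-63768} = - \frac{1}{63768}$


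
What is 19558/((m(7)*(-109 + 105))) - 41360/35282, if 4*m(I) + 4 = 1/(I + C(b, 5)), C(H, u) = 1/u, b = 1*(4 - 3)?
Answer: 12417941888/2452099 ≈ 5064.2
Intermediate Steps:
b = 1 (b = 1*1 = 1)
C(H, u) = 1/u
m(I) = -1 + 1/(4*(⅕ + I)) (m(I) = -1 + 1/(4*(I + 1/5)) = -1 + 1/(4*(I + ⅕)) = -1 + 1/(4*(⅕ + I)))
19558/((m(7)*(-109 + 105))) - 41360/35282 = 19558/((((1 - 20*7)/(4*(1 + 5*7)))*(-109 + 105))) - 41360/35282 = 19558/((((1 - 140)/(4*(1 + 35)))*(-4))) - 41360*1/35282 = 19558/((((¼)*(-139)/36)*(-4))) - 20680/17641 = 19558/((((¼)*(1/36)*(-139))*(-4))) - 20680/17641 = 19558/((-139/144*(-4))) - 20680/17641 = 19558/(139/36) - 20680/17641 = 19558*(36/139) - 20680/17641 = 704088/139 - 20680/17641 = 12417941888/2452099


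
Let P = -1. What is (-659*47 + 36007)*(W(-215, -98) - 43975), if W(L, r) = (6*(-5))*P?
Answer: -221219130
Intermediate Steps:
W(L, r) = 30 (W(L, r) = (6*(-5))*(-1) = -30*(-1) = 30)
(-659*47 + 36007)*(W(-215, -98) - 43975) = (-659*47 + 36007)*(30 - 43975) = (-30973 + 36007)*(-43945) = 5034*(-43945) = -221219130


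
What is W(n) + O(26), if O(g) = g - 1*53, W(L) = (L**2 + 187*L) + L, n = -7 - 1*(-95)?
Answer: 24261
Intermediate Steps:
n = 88 (n = -7 + 95 = 88)
W(L) = L**2 + 188*L
O(g) = -53 + g (O(g) = g - 53 = -53 + g)
W(n) + O(26) = 88*(188 + 88) + (-53 + 26) = 88*276 - 27 = 24288 - 27 = 24261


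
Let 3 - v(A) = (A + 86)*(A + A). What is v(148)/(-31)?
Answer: 69261/31 ≈ 2234.2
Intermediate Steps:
v(A) = 3 - 2*A*(86 + A) (v(A) = 3 - (A + 86)*(A + A) = 3 - (86 + A)*2*A = 3 - 2*A*(86 + A))
v(148)/(-31) = (3 - 172*148 - 2*148²)/(-31) = -(3 - 25456 - 2*21904)/31 = -(3 - 25456 - 43808)/31 = -1/31*(-69261) = 69261/31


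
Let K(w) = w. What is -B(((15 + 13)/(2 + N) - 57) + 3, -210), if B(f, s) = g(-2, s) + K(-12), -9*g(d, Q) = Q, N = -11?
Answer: -34/3 ≈ -11.333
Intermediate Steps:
g(d, Q) = -Q/9
B(f, s) = -12 - s/9 (B(f, s) = -s/9 - 12 = -12 - s/9)
-B(((15 + 13)/(2 + N) - 57) + 3, -210) = -(-12 - 1/9*(-210)) = -(-12 + 70/3) = -1*34/3 = -34/3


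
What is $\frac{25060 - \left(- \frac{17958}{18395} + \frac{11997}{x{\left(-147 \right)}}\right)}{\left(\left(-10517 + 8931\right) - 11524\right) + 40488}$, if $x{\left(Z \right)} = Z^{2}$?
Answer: $\frac{368942818441}{403062520770} \approx 0.91535$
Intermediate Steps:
$\frac{25060 - \left(- \frac{17958}{18395} + \frac{11997}{x{\left(-147 \right)}}\right)}{\left(\left(-10517 + 8931\right) - 11524\right) + 40488} = \frac{25060 - \left(- \frac{17958}{18395} + \frac{1333}{2401}\right)}{\left(\left(-10517 + 8931\right) - 11524\right) + 40488} = \frac{25060 - \left(- \frac{17958}{18395} + \frac{11997}{21609}\right)}{\left(-1586 - 11524\right) + 40488} = \frac{25060 + \left(\frac{17958}{18395} - \frac{1333}{2401}\right)}{-13110 + 40488} = \frac{25060 + \left(\frac{17958}{18395} - \frac{1333}{2401}\right)}{27378} = \left(25060 + \frac{18596623}{44166395}\right) \frac{1}{27378} = \frac{1106828455323}{44166395} \cdot \frac{1}{27378} = \frac{368942818441}{403062520770}$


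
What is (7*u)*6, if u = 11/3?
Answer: 154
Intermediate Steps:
u = 11/3 (u = 11*(1/3) = 11/3 ≈ 3.6667)
(7*u)*6 = (7*(11/3))*6 = (77/3)*6 = 154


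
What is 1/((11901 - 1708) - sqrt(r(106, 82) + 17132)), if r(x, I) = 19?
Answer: 10193/103880098 + sqrt(17151)/103880098 ≈ 9.9383e-5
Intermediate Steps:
1/((11901 - 1708) - sqrt(r(106, 82) + 17132)) = 1/((11901 - 1708) - sqrt(19 + 17132)) = 1/(10193 - sqrt(17151))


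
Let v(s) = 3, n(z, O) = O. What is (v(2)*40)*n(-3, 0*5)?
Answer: 0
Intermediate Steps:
(v(2)*40)*n(-3, 0*5) = (3*40)*(0*5) = 120*0 = 0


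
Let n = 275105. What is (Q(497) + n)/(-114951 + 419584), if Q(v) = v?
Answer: 275602/304633 ≈ 0.90470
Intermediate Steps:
(Q(497) + n)/(-114951 + 419584) = (497 + 275105)/(-114951 + 419584) = 275602/304633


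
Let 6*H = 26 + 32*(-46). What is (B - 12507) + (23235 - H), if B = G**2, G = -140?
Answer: 30569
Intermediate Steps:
H = -241 (H = (26 + 32*(-46))/6 = (26 - 1472)/6 = (1/6)*(-1446) = -241)
B = 19600 (B = (-140)**2 = 19600)
(B - 12507) + (23235 - H) = (19600 - 12507) + (23235 - 1*(-241)) = 7093 + (23235 + 241) = 7093 + 23476 = 30569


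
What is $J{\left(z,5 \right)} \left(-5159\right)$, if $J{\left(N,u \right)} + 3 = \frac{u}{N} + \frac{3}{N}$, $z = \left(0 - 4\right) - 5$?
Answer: $\frac{180565}{9} \approx 20063.0$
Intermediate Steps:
$z = -9$ ($z = -4 - 5 = -9$)
$J{\left(N,u \right)} = -3 + \frac{3}{N} + \frac{u}{N}$ ($J{\left(N,u \right)} = -3 + \left(\frac{u}{N} + \frac{3}{N}\right) = -3 + \left(\frac{3}{N} + \frac{u}{N}\right) = -3 + \frac{3}{N} + \frac{u}{N}$)
$J{\left(z,5 \right)} \left(-5159\right) = \frac{3 + 5 - -27}{-9} \left(-5159\right) = - \frac{3 + 5 + 27}{9} \left(-5159\right) = \left(- \frac{1}{9}\right) 35 \left(-5159\right) = \left(- \frac{35}{9}\right) \left(-5159\right) = \frac{180565}{9}$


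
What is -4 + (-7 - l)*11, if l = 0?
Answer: -81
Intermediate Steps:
-4 + (-7 - l)*11 = -4 + (-7 - 1*0)*11 = -4 + (-7 + 0)*11 = -4 - 7*11 = -4 - 77 = -81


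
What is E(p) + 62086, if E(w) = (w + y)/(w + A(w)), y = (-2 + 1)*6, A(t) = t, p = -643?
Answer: 79843245/1286 ≈ 62087.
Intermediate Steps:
y = -6 (y = -1*6 = -6)
E(w) = (-6 + w)/(2*w) (E(w) = (w - 6)/(w + w) = (-6 + w)/((2*w)) = (-6 + w)*(1/(2*w)) = (-6 + w)/(2*w))
E(p) + 62086 = (½)*(-6 - 643)/(-643) + 62086 = (½)*(-1/643)*(-649) + 62086 = 649/1286 + 62086 = 79843245/1286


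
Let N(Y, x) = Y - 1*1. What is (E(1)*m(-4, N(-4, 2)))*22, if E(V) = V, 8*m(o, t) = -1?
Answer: -11/4 ≈ -2.7500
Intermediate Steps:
N(Y, x) = -1 + Y (N(Y, x) = Y - 1 = -1 + Y)
m(o, t) = -⅛ (m(o, t) = (⅛)*(-1) = -⅛)
(E(1)*m(-4, N(-4, 2)))*22 = (1*(-⅛))*22 = -⅛*22 = -11/4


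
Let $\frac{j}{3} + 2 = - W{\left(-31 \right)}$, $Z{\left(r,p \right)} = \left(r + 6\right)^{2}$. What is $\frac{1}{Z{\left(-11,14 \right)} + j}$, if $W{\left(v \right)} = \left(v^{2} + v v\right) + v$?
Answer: $- \frac{1}{5654} \approx -0.00017687$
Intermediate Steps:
$W{\left(v \right)} = v + 2 v^{2}$ ($W{\left(v \right)} = \left(v^{2} + v^{2}\right) + v = 2 v^{2} + v = v + 2 v^{2}$)
$Z{\left(r,p \right)} = \left(6 + r\right)^{2}$
$j = -5679$ ($j = -6 + 3 \left(- \left(-31\right) \left(1 + 2 \left(-31\right)\right)\right) = -6 + 3 \left(- \left(-31\right) \left(1 - 62\right)\right) = -6 + 3 \left(- \left(-31\right) \left(-61\right)\right) = -6 + 3 \left(\left(-1\right) 1891\right) = -6 + 3 \left(-1891\right) = -6 - 5673 = -5679$)
$\frac{1}{Z{\left(-11,14 \right)} + j} = \frac{1}{\left(6 - 11\right)^{2} - 5679} = \frac{1}{\left(-5\right)^{2} - 5679} = \frac{1}{25 - 5679} = \frac{1}{-5654} = - \frac{1}{5654}$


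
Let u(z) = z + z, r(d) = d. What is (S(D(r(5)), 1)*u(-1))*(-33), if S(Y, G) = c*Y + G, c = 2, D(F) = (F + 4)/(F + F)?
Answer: 924/5 ≈ 184.80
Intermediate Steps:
D(F) = (4 + F)/(2*F) (D(F) = (4 + F)/((2*F)) = (4 + F)*(1/(2*F)) = (4 + F)/(2*F))
S(Y, G) = G + 2*Y (S(Y, G) = 2*Y + G = G + 2*Y)
u(z) = 2*z
(S(D(r(5)), 1)*u(-1))*(-33) = ((1 + 2*((½)*(4 + 5)/5))*(2*(-1)))*(-33) = ((1 + 2*((½)*(⅕)*9))*(-2))*(-33) = ((1 + 2*(9/10))*(-2))*(-33) = ((1 + 9/5)*(-2))*(-33) = ((14/5)*(-2))*(-33) = -28/5*(-33) = 924/5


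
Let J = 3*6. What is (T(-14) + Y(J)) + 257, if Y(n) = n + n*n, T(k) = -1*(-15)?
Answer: 614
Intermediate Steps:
T(k) = 15
J = 18
Y(n) = n + n²
(T(-14) + Y(J)) + 257 = (15 + 18*(1 + 18)) + 257 = (15 + 18*19) + 257 = (15 + 342) + 257 = 357 + 257 = 614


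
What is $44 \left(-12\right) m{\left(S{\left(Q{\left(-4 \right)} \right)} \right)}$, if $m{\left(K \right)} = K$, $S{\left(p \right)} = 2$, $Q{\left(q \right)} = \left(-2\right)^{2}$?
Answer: $-1056$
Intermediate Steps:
$Q{\left(q \right)} = 4$
$44 \left(-12\right) m{\left(S{\left(Q{\left(-4 \right)} \right)} \right)} = 44 \left(-12\right) 2 = \left(-528\right) 2 = -1056$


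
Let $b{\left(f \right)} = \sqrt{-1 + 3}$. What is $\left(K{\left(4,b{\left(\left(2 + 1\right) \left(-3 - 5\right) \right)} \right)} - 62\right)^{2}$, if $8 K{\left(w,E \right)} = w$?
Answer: $\frac{15129}{4} \approx 3782.3$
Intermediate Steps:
$b{\left(f \right)} = \sqrt{2}$
$K{\left(w,E \right)} = \frac{w}{8}$
$\left(K{\left(4,b{\left(\left(2 + 1\right) \left(-3 - 5\right) \right)} \right)} - 62\right)^{2} = \left(\frac{1}{8} \cdot 4 - 62\right)^{2} = \left(\frac{1}{2} - 62\right)^{2} = \left(- \frac{123}{2}\right)^{2} = \frac{15129}{4}$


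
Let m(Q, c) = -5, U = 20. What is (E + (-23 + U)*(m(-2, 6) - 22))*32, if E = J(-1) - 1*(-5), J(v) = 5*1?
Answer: 2912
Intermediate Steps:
J(v) = 5
E = 10 (E = 5 - 1*(-5) = 5 + 5 = 10)
(E + (-23 + U)*(m(-2, 6) - 22))*32 = (10 + (-23 + 20)*(-5 - 22))*32 = (10 - 3*(-27))*32 = (10 + 81)*32 = 91*32 = 2912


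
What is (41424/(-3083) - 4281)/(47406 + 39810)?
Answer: -4413249/89628976 ≈ -0.049239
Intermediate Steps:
(41424/(-3083) - 4281)/(47406 + 39810) = (41424*(-1/3083) - 4281)/87216 = (-41424/3083 - 4281)*(1/87216) = -13239747/3083*1/87216 = -4413249/89628976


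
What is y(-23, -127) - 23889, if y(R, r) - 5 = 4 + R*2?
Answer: -23926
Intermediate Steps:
y(R, r) = 9 + 2*R (y(R, r) = 5 + (4 + R*2) = 5 + (4 + 2*R) = 9 + 2*R)
y(-23, -127) - 23889 = (9 + 2*(-23)) - 23889 = (9 - 46) - 23889 = -37 - 23889 = -23926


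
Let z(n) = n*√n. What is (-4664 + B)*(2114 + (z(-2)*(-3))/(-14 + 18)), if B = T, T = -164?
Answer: -10206392 - 7242*I*√2 ≈ -1.0206e+7 - 10242.0*I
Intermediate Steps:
z(n) = n^(3/2)
B = -164
(-4664 + B)*(2114 + (z(-2)*(-3))/(-14 + 18)) = (-4664 - 164)*(2114 + ((-2)^(3/2)*(-3))/(-14 + 18)) = -4828*(2114 + (-2*I*√2*(-3))/4) = -4828*(2114 + (6*I*√2)*(¼)) = -4828*(2114 + 3*I*√2/2) = -10206392 - 7242*I*√2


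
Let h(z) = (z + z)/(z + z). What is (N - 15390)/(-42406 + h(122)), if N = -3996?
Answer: 6462/14135 ≈ 0.45716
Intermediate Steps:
h(z) = 1 (h(z) = (2*z)/((2*z)) = (2*z)*(1/(2*z)) = 1)
(N - 15390)/(-42406 + h(122)) = (-3996 - 15390)/(-42406 + 1) = -19386/(-42405) = -19386*(-1/42405) = 6462/14135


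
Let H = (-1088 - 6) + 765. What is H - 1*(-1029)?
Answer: 700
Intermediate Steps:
H = -329 (H = -1094 + 765 = -329)
H - 1*(-1029) = -329 - 1*(-1029) = -329 + 1029 = 700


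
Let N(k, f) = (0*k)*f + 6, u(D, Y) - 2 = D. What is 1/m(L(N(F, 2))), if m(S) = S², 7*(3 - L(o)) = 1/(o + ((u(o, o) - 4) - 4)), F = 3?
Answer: 1764/15625 ≈ 0.11290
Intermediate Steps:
u(D, Y) = 2 + D
N(k, f) = 6 (N(k, f) = 0*f + 6 = 0 + 6 = 6)
L(o) = 3 - 1/(7*(-6 + 2*o)) (L(o) = 3 - 1/(7*(o + (((2 + o) - 4) - 4))) = 3 - 1/(7*(o + ((-2 + o) - 4))) = 3 - 1/(7*(o + (-6 + o))) = 3 - 1/(7*(-6 + 2*o)))
1/m(L(N(F, 2))) = 1/(((-127 + 42*6)/(14*(-3 + 6)))²) = 1/(((1/14)*(-127 + 252)/3)²) = 1/(((1/14)*(⅓)*125)²) = 1/((125/42)²) = 1/(15625/1764) = 1764/15625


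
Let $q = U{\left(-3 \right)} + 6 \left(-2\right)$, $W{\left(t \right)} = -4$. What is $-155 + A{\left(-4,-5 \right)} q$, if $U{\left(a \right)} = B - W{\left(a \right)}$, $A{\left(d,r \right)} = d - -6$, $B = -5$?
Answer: $-181$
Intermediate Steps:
$A{\left(d,r \right)} = 6 + d$ ($A{\left(d,r \right)} = d + 6 = 6 + d$)
$U{\left(a \right)} = -1$ ($U{\left(a \right)} = -5 - -4 = -5 + 4 = -1$)
$q = -13$ ($q = -1 + 6 \left(-2\right) = -1 - 12 = -13$)
$-155 + A{\left(-4,-5 \right)} q = -155 + \left(6 - 4\right) \left(-13\right) = -155 + 2 \left(-13\right) = -155 - 26 = -181$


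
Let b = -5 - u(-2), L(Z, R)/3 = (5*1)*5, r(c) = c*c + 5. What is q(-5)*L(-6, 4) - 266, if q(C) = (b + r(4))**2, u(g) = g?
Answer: 24034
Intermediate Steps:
r(c) = 5 + c**2 (r(c) = c**2 + 5 = 5 + c**2)
L(Z, R) = 75 (L(Z, R) = 3*((5*1)*5) = 3*(5*5) = 3*25 = 75)
b = -3 (b = -5 - 1*(-2) = -5 + 2 = -3)
q(C) = 324 (q(C) = (-3 + (5 + 4**2))**2 = (-3 + (5 + 16))**2 = (-3 + 21)**2 = 18**2 = 324)
q(-5)*L(-6, 4) - 266 = 324*75 - 266 = 24300 - 266 = 24034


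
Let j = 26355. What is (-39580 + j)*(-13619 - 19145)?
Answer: 433303900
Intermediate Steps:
(-39580 + j)*(-13619 - 19145) = (-39580 + 26355)*(-13619 - 19145) = -13225*(-32764) = 433303900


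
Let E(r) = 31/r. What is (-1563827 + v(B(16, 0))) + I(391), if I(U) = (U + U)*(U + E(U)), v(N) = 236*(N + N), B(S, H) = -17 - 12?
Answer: -1271691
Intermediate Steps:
B(S, H) = -29
v(N) = 472*N (v(N) = 236*(2*N) = 472*N)
I(U) = 2*U*(U + 31/U) (I(U) = (U + U)*(U + 31/U) = (2*U)*(U + 31/U) = 2*U*(U + 31/U))
(-1563827 + v(B(16, 0))) + I(391) = (-1563827 + 472*(-29)) + (62 + 2*391²) = (-1563827 - 13688) + (62 + 2*152881) = -1577515 + (62 + 305762) = -1577515 + 305824 = -1271691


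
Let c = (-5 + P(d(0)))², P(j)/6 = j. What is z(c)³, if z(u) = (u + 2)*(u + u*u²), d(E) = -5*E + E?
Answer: 75445669731375000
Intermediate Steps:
d(E) = -4*E
P(j) = 6*j
c = 25 (c = (-5 + 6*(-4*0))² = (-5 + 6*0)² = (-5 + 0)² = (-5)² = 25)
z(u) = (2 + u)*(u + u³)
z(c)³ = (25*(2 + 25 + 25³ + 2*25²))³ = (25*(2 + 25 + 15625 + 2*625))³ = (25*(2 + 25 + 15625 + 1250))³ = (25*16902)³ = 422550³ = 75445669731375000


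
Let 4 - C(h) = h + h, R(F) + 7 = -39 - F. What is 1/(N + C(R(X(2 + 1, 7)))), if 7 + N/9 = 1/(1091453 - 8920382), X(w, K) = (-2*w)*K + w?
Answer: -869881/39144646 ≈ -0.022222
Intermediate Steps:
X(w, K) = w - 2*K*w (X(w, K) = -2*K*w + w = w - 2*K*w)
R(F) = -46 - F (R(F) = -7 + (-39 - F) = -46 - F)
C(h) = 4 - 2*h (C(h) = 4 - (h + h) = 4 - 2*h)
N = -54802504/869881 (N = -63 + 9/(1091453 - 8920382) = -63 + 9/(-7828929) = -63 + 9*(-1/7828929) = -63 - 1/869881 = -54802504/869881 ≈ -63.000)
1/(N + C(R(X(2 + 1, 7)))) = 1/(-54802504/869881 + (4 - 2*(-46 - (2 + 1)*(1 - 2*7)))) = 1/(-54802504/869881 + (4 - 2*(-46 - 3*(1 - 14)))) = 1/(-54802504/869881 + (4 - 2*(-46 - 3*(-13)))) = 1/(-54802504/869881 + (4 - 2*(-46 - 1*(-39)))) = 1/(-54802504/869881 + (4 - 2*(-46 + 39))) = 1/(-54802504/869881 + (4 - 2*(-7))) = 1/(-54802504/869881 + (4 + 14)) = 1/(-54802504/869881 + 18) = 1/(-39144646/869881) = -869881/39144646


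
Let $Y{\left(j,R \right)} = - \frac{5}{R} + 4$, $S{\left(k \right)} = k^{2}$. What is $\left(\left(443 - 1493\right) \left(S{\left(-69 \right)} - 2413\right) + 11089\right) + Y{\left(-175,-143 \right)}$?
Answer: $- \frac{350965896}{143} \approx -2.4543 \cdot 10^{6}$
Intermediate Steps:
$Y{\left(j,R \right)} = 4 - \frac{5}{R}$
$\left(\left(443 - 1493\right) \left(S{\left(-69 \right)} - 2413\right) + 11089\right) + Y{\left(-175,-143 \right)} = \left(\left(443 - 1493\right) \left(\left(-69\right)^{2} - 2413\right) + 11089\right) + \left(4 - \frac{5}{-143}\right) = \left(- 1050 \left(4761 - 2413\right) + 11089\right) + \left(4 - - \frac{5}{143}\right) = \left(\left(-1050\right) 2348 + 11089\right) + \left(4 + \frac{5}{143}\right) = \left(-2465400 + 11089\right) + \frac{577}{143} = -2454311 + \frac{577}{143} = - \frac{350965896}{143}$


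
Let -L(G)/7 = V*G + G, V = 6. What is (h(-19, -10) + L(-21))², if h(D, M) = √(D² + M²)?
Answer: (1029 + √461)² ≈ 1.1035e+6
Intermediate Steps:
L(G) = -49*G (L(G) = -7*(6*G + G) = -49*G)
(h(-19, -10) + L(-21))² = (√((-19)² + (-10)²) - 49*(-21))² = (√(361 + 100) + 1029)² = (√461 + 1029)² = (1029 + √461)²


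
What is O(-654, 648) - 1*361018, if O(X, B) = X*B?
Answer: -784810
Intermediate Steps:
O(X, B) = B*X
O(-654, 648) - 1*361018 = 648*(-654) - 1*361018 = -423792 - 361018 = -784810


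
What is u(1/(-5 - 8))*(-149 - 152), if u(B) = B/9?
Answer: 301/117 ≈ 2.5727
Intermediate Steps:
u(B) = B/9 (u(B) = B*(⅑) = B/9)
u(1/(-5 - 8))*(-149 - 152) = (1/(9*(-5 - 8)))*(-149 - 152) = ((⅑)/(-13))*(-301) = ((⅑)*(-1/13))*(-301) = -1/117*(-301) = 301/117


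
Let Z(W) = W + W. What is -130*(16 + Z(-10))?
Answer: 520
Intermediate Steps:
Z(W) = 2*W
-130*(16 + Z(-10)) = -130*(16 + 2*(-10)) = -130*(16 - 20) = -130*(-4) = 520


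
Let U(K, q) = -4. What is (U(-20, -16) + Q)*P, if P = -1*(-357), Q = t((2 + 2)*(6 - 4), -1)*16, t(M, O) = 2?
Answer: 9996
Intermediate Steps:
Q = 32 (Q = 2*16 = 32)
P = 357
(U(-20, -16) + Q)*P = (-4 + 32)*357 = 28*357 = 9996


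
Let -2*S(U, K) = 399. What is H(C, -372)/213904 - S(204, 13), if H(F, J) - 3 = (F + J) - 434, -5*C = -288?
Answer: 213365513/1069520 ≈ 199.50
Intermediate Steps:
C = 288/5 (C = -⅕*(-288) = 288/5 ≈ 57.600)
H(F, J) = -431 + F + J (H(F, J) = 3 + ((F + J) - 434) = 3 + (-434 + F + J) = -431 + F + J)
S(U, K) = -399/2 (S(U, K) = -½*399 = -399/2)
H(C, -372)/213904 - S(204, 13) = (-431 + 288/5 - 372)/213904 - 1*(-399/2) = -3727/5*1/213904 + 399/2 = -3727/1069520 + 399/2 = 213365513/1069520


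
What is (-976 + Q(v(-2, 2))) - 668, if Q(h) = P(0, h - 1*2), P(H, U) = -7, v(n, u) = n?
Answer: -1651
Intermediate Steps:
Q(h) = -7
(-976 + Q(v(-2, 2))) - 668 = (-976 - 7) - 668 = -983 - 668 = -1651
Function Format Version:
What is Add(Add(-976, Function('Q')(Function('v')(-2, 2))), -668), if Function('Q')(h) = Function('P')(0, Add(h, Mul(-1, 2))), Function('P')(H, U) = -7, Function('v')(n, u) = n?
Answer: -1651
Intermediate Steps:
Function('Q')(h) = -7
Add(Add(-976, Function('Q')(Function('v')(-2, 2))), -668) = Add(Add(-976, -7), -668) = Add(-983, -668) = -1651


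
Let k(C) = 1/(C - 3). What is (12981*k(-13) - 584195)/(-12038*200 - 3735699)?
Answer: 9360101/98292784 ≈ 0.095227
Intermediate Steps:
k(C) = 1/(-3 + C)
(12981*k(-13) - 584195)/(-12038*200 - 3735699) = (12981/(-3 - 13) - 584195)/(-12038*200 - 3735699) = (12981/(-16) - 584195)/(-2407600 - 3735699) = (12981*(-1/16) - 584195)/(-6143299) = (-12981/16 - 584195)*(-1/6143299) = -9360101/16*(-1/6143299) = 9360101/98292784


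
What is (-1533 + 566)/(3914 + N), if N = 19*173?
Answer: -967/7201 ≈ -0.13429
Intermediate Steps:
N = 3287
(-1533 + 566)/(3914 + N) = (-1533 + 566)/(3914 + 3287) = -967/7201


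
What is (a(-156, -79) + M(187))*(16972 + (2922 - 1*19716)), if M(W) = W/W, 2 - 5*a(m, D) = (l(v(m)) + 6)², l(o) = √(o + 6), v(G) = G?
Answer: 21538/5 - 2136*I*√6 ≈ 4307.6 - 5232.1*I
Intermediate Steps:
l(o) = √(6 + o)
a(m, D) = ⅖ - (6 + √(6 + m))²/5 (a(m, D) = ⅖ - (√(6 + m) + 6)²/5 = ⅖ - (6 + √(6 + m))²/5)
M(W) = 1
(a(-156, -79) + M(187))*(16972 + (2922 - 1*19716)) = ((⅖ - (6 + √(6 - 156))²/5) + 1)*(16972 + (2922 - 1*19716)) = ((⅖ - (6 + √(-150))²/5) + 1)*(16972 + (2922 - 19716)) = ((⅖ - (6 + 5*I*√6)²/5) + 1)*(16972 - 16794) = (7/5 - (6 + 5*I*√6)²/5)*178 = 1246/5 - 178*(6 + 5*I*√6)²/5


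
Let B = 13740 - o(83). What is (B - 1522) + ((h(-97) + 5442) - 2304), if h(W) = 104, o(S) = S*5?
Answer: 15045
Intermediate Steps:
o(S) = 5*S
B = 13325 (B = 13740 - 5*83 = 13740 - 1*415 = 13740 - 415 = 13325)
(B - 1522) + ((h(-97) + 5442) - 2304) = (13325 - 1522) + ((104 + 5442) - 2304) = 11803 + (5546 - 2304) = 11803 + 3242 = 15045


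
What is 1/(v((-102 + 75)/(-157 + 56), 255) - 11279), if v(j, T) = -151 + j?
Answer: -101/1154403 ≈ -8.7491e-5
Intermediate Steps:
1/(v((-102 + 75)/(-157 + 56), 255) - 11279) = 1/((-151 + (-102 + 75)/(-157 + 56)) - 11279) = 1/((-151 - 27/(-101)) - 11279) = 1/((-151 - 27*(-1/101)) - 11279) = 1/((-151 + 27/101) - 11279) = 1/(-15224/101 - 11279) = 1/(-1154403/101) = -101/1154403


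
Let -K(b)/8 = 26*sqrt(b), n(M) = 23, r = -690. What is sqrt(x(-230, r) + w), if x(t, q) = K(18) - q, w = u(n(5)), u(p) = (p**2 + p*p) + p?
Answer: sqrt(1771 - 624*sqrt(2)) ≈ 29.808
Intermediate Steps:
K(b) = -208*sqrt(b)
u(p) = p + 2*p**2 (u(p) = (p**2 + p**2) + p = 2*p**2 + p = p + 2*p**2)
w = 1081 (w = 23*(1 + 2*23) = 23*(1 + 46) = 23*47 = 1081)
x(t, q) = -q - 624*sqrt(2) (x(t, q) = -624*sqrt(2) - q = -q - 624*sqrt(2))
sqrt(x(-230, r) + w) = sqrt((-1*(-690) - 624*sqrt(2)) + 1081) = sqrt((690 - 624*sqrt(2)) + 1081) = sqrt(1771 - 624*sqrt(2))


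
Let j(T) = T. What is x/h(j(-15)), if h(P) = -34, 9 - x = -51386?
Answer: -51395/34 ≈ -1511.6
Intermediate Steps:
x = 51395 (x = 9 - 1*(-51386) = 9 + 51386 = 51395)
x/h(j(-15)) = 51395/(-34) = 51395*(-1/34) = -51395/34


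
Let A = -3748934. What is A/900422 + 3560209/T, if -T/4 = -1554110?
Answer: -10049666383381/2798709668840 ≈ -3.5908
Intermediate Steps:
T = 6216440 (T = -4*(-1554110) = 6216440)
A/900422 + 3560209/T = -3748934/900422 + 3560209/6216440 = -3748934*1/900422 + 3560209*(1/6216440) = -1874467/450211 + 3560209/6216440 = -10049666383381/2798709668840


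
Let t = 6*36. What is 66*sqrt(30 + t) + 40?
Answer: 40 + 66*sqrt(246) ≈ 1075.2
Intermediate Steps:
t = 216
66*sqrt(30 + t) + 40 = 66*sqrt(30 + 216) + 40 = 66*sqrt(246) + 40 = 40 + 66*sqrt(246)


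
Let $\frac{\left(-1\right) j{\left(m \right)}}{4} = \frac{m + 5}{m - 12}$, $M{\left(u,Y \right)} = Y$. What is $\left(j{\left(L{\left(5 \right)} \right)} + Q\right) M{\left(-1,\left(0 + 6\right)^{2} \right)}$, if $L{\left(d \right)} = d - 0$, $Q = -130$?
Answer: $- \frac{31320}{7} \approx -4474.3$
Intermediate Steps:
$L{\left(d \right)} = d$ ($L{\left(d \right)} = d + 0 = d$)
$j{\left(m \right)} = - \frac{4 \left(5 + m\right)}{-12 + m}$ ($j{\left(m \right)} = - 4 \frac{m + 5}{m - 12} = - 4 \frac{5 + m}{-12 + m} = - \frac{4 \left(5 + m\right)}{-12 + m}$)
$\left(j{\left(L{\left(5 \right)} \right)} + Q\right) M{\left(-1,\left(0 + 6\right)^{2} \right)} = \left(\frac{4 \left(-5 - 5\right)}{-12 + 5} - 130\right) \left(0 + 6\right)^{2} = \left(\frac{4 \left(-5 - 5\right)}{-7} - 130\right) 6^{2} = \left(4 \left(- \frac{1}{7}\right) \left(-10\right) - 130\right) 36 = \left(\frac{40}{7} - 130\right) 36 = \left(- \frac{870}{7}\right) 36 = - \frac{31320}{7}$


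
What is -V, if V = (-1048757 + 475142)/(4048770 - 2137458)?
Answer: 63735/212368 ≈ 0.30012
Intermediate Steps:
V = -63735/212368 (V = -573615/1911312 = -573615*1/1911312 = -63735/212368 ≈ -0.30012)
-V = -1*(-63735/212368) = 63735/212368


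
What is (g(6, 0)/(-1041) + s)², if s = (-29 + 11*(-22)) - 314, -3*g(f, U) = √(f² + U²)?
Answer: 370860294289/1083681 ≈ 3.4222e+5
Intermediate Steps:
g(f, U) = -√(U² + f²)/3 (g(f, U) = -√(f² + U²)/3 = -√(U² + f²)/3)
s = -585 (s = (-29 - 242) - 314 = -271 - 314 = -585)
(g(6, 0)/(-1041) + s)² = (-√(0² + 6²)/3/(-1041) - 585)² = (-√(0 + 36)/3*(-1/1041) - 585)² = (-√36/3*(-1/1041) - 585)² = (-⅓*6*(-1/1041) - 585)² = (-2*(-1/1041) - 585)² = (2/1041 - 585)² = (-608983/1041)² = 370860294289/1083681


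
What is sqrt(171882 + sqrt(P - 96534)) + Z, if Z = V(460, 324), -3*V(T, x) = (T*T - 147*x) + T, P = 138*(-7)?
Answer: -164432/3 + sqrt(171882 + 50*I*sqrt(39)) ≈ -54396.0 + 0.37658*I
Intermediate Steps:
P = -966
V(T, x) = 49*x - T/3 - T**2/3 (V(T, x) = -((T*T - 147*x) + T)/3 = -((T**2 - 147*x) + T)/3 = -(T + T**2 - 147*x)/3 = 49*x - T/3 - T**2/3)
Z = -164432/3 (Z = 49*324 - 1/3*460 - 1/3*460**2 = 15876 - 460/3 - 1/3*211600 = 15876 - 460/3 - 211600/3 = -164432/3 ≈ -54811.)
sqrt(171882 + sqrt(P - 96534)) + Z = sqrt(171882 + sqrt(-966 - 96534)) - 164432/3 = sqrt(171882 + sqrt(-97500)) - 164432/3 = sqrt(171882 + 50*I*sqrt(39)) - 164432/3 = -164432/3 + sqrt(171882 + 50*I*sqrt(39))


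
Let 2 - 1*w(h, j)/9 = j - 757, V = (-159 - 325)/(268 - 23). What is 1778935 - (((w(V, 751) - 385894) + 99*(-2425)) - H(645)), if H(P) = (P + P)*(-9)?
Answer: 2393222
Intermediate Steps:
H(P) = -18*P (H(P) = (2*P)*(-9) = -18*P)
V = -484/245 ≈ -1.9755
w(h, j) = 6831 - 9*j (w(h, j) = 18 - 9*(j - 757) = 18 - 9*(-757 + j) = 18 + (6813 - 9*j) = 6831 - 9*j)
1778935 - (((w(V, 751) - 385894) + 99*(-2425)) - H(645)) = 1778935 - ((((6831 - 9*751) - 385894) + 99*(-2425)) - (-18)*645) = 1778935 - ((((6831 - 6759) - 385894) - 240075) - 1*(-11610)) = 1778935 - (((72 - 385894) - 240075) + 11610) = 1778935 - ((-385822 - 240075) + 11610) = 1778935 - (-625897 + 11610) = 1778935 - 1*(-614287) = 1778935 + 614287 = 2393222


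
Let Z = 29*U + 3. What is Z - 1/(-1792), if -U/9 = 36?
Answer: -16832255/1792 ≈ -9393.0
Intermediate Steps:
U = -324 (U = -9*36 = -324)
Z = -9393 (Z = 29*(-324) + 3 = -9396 + 3 = -9393)
Z - 1/(-1792) = -9393 - 1/(-1792) = -9393 - 1*(-1/1792) = -9393 + 1/1792 = -16832255/1792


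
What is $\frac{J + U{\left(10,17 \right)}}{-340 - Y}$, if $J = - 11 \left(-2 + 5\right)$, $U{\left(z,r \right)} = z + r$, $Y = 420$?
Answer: $\frac{3}{380} \approx 0.0078947$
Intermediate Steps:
$U{\left(z,r \right)} = r + z$
$J = -33$ ($J = \left(-11\right) 3 = -33$)
$\frac{J + U{\left(10,17 \right)}}{-340 - Y} = \frac{-33 + \left(17 + 10\right)}{-340 - 420} = \frac{-33 + 27}{-340 - 420} = - \frac{6}{-760} = \left(-6\right) \left(- \frac{1}{760}\right) = \frac{3}{380}$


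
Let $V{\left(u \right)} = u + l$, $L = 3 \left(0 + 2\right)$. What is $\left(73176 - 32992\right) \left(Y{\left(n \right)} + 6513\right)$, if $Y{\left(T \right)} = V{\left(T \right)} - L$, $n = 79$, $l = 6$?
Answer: $264892928$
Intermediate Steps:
$L = 6$ ($L = 3 \cdot 2 = 6$)
$V{\left(u \right)} = 6 + u$ ($V{\left(u \right)} = u + 6 = 6 + u$)
$Y{\left(T \right)} = T$ ($Y{\left(T \right)} = \left(6 + T\right) - 6 = T$)
$\left(73176 - 32992\right) \left(Y{\left(n \right)} + 6513\right) = \left(73176 - 32992\right) \left(79 + 6513\right) = 40184 \cdot 6592 = 264892928$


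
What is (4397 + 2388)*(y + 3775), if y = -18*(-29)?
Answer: 29155145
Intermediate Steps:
y = 522
(4397 + 2388)*(y + 3775) = (4397 + 2388)*(522 + 3775) = 6785*4297 = 29155145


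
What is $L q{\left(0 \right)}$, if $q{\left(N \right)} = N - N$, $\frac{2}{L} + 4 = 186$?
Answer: $0$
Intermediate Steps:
$L = \frac{1}{91}$ ($L = \frac{2}{-4 + 186} = \frac{2}{182} = 2 \cdot \frac{1}{182} = \frac{1}{91} \approx 0.010989$)
$q{\left(N \right)} = 0$
$L q{\left(0 \right)} = \frac{1}{91} \cdot 0 = 0$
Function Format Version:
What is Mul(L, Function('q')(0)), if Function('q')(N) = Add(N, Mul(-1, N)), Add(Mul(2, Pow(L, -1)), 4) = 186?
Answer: 0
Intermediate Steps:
L = Rational(1, 91) (L = Mul(2, Pow(Add(-4, 186), -1)) = Mul(2, Pow(182, -1)) = Mul(2, Rational(1, 182)) = Rational(1, 91) ≈ 0.010989)
Function('q')(N) = 0
Mul(L, Function('q')(0)) = Mul(Rational(1, 91), 0) = 0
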